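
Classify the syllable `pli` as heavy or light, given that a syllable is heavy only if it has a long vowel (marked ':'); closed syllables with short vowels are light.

light

`pli`: short vowel, open (no coda). Short vowel → light.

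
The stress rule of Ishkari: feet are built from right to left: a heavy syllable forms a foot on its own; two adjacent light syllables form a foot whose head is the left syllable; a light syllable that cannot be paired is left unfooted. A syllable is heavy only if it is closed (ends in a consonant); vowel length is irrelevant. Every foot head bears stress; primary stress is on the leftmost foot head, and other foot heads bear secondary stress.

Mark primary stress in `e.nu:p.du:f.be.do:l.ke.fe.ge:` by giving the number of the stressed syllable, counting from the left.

2

Weights: 1 e L, 2 nu:p H, 3 du:f H, 4 be L, 5 do:l H, 6 ke L, 7 fe L, 8 ge: L.
Parse right to left (heavy = foot alone; LL = one foot; stranded L unfooted): e (ˈnu:p) (ˈdu:f) be (ˈdo:l) ke (ˈfe.ge:).
Foot heads: 2, 3, 5, 7.
Primary stress on the leftmost head = syllable 2.
Primary stress: syllable 2 → e.ˈnu:p.du:f.be.do:l.ke.fe.ge:.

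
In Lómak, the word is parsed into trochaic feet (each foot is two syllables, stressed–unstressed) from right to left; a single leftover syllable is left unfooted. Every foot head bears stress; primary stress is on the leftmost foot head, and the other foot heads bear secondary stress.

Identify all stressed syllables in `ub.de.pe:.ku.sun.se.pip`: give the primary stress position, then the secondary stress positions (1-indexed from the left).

Parse right to left into trochaic (ˈσσ) feet: ub (ˈde.pe:) (ˈku.sun) (ˈse.pip). Syllable 1 is left unfooted.
Foot heads (stressed positions): 2, 4, 6.
End Rule Leftmost: primary stress on the leftmost head = syllable 2.
Secondary stress on 4, 6: ub.ˈde.pe:.ˌku.sun.ˌse.pip.

primary 2, secondary 4, 6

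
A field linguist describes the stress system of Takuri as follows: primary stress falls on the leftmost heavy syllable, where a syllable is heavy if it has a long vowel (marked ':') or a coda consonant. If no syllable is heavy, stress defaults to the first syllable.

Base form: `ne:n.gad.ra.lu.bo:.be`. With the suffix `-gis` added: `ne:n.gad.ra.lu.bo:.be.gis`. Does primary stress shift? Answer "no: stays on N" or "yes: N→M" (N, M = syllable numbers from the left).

no: stays on 1

Base `ne:n.gad.ra.lu.bo:.be` (6 syllables):
  Weights: 1 ne:n H, 2 gad H, 3 ra L, 4 lu L, 5 bo: H, 6 be L.
  Heavy syllables in the domain: 1, 2, 5. The leftmost is syllable 1 (ne:n).
  → primary stress on syllable 1.
Suffixed `ne:n.gad.ra.lu.bo:.be.gis` (7 syllables):
  Weights: 1 ne:n H, 2 gad H, 3 ra L, 4 lu L, 5 bo: H, 6 be L, 7 gis H.
  Heavy syllables in the domain: 1, 2, 5, 7. The leftmost is syllable 1 (ne:n).
  → primary stress on syllable 1.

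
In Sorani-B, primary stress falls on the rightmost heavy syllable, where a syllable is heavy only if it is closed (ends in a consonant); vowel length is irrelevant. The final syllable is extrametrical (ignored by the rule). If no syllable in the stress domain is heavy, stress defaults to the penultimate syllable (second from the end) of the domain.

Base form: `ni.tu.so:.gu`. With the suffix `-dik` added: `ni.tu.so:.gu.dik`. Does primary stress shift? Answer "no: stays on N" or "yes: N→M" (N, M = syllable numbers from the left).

yes: 2→3

Base `ni.tu.so:.gu` (4 syllables):
  The final syllable (4, gu) is extrametrical; the stress domain is syllables 1–3.
  Weights: 1 ni L, 2 tu L, 3 so: L.
  No heavy syllable in the domain; default to the penultimate syllable (second from the end) of the domain = syllable 2.
  → primary stress on syllable 2.
Suffixed `ni.tu.so:.gu.dik` (5 syllables):
  The final syllable (5, dik) is extrametrical; the stress domain is syllables 1–4.
  Weights: 1 ni L, 2 tu L, 3 so: L, 4 gu L.
  No heavy syllable in the domain; default to the penultimate syllable (second from the end) of the domain = syllable 3.
  → primary stress on syllable 3.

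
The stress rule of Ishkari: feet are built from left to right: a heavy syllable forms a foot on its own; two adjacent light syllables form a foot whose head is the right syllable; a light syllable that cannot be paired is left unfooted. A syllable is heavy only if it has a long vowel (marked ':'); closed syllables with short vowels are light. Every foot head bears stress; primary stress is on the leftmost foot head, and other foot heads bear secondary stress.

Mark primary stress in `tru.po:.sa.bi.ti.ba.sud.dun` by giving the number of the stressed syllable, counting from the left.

2

Weights: 1 tru L, 2 po: H, 3 sa L, 4 bi L, 5 ti L, 6 ba L, 7 sud L, 8 dun L.
Parse left to right (heavy = foot alone; LL = one foot; stranded L unfooted): tru (ˈpo:) (sa.ˈbi) (ti.ˈba) (sud.ˈdun).
Foot heads: 2, 4, 6, 8.
Primary stress on the leftmost head = syllable 2.
Primary stress: syllable 2 → tru.ˈpo:.sa.bi.ti.ba.sud.dun.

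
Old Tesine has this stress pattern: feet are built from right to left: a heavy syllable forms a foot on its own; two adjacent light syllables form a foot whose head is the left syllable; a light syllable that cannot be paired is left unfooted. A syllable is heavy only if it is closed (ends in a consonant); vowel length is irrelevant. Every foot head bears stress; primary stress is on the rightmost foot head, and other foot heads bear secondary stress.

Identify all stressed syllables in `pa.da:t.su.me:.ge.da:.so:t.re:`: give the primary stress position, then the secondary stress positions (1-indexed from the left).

Weights: 1 pa L, 2 da:t H, 3 su L, 4 me: L, 5 ge L, 6 da: L, 7 so:t H, 8 re: L.
Parse right to left (heavy = foot alone; LL = one foot; stranded L unfooted): pa (ˈda:t) (ˈsu.me:) (ˈge.da:) (ˈso:t) re:.
Foot heads: 2, 3, 5, 7.
Primary stress on the rightmost head = syllable 7.
Secondary stress on 2, 3, 5: pa.ˌda:t.ˌsu.me:.ˌge.da:.ˈso:t.re:.

primary 7, secondary 2, 3, 5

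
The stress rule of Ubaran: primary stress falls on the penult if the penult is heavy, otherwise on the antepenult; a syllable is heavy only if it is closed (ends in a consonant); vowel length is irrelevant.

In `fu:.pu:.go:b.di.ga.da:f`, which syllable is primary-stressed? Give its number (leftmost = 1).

4

Weights: 4 di L, 5 ga L, 6 da:f H.
The penult (syllable 5, ga) is light, so stress falls on the antepenult (syllable 4, di).
Primary stress: syllable 4 → fu:.pu:.go:b.ˈdi.ga.da:f.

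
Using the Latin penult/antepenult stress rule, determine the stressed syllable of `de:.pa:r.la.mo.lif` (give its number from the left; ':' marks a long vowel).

Classical Latin: stress the penult if heavy (long vowel or closed), else the antepenult.
Weights: 3 la L, 4 mo L, 5 lif H.
The penult (syllable 4, mo) is light, so stress falls on the antepenult (syllable 3, la).
Stress on syllable 3: de:.pa:r.ˈla.mo.lif.

3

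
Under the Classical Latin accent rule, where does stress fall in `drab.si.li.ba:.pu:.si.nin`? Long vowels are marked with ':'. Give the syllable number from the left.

5

Classical Latin: stress the penult if heavy (long vowel or closed), else the antepenult.
Weights: 5 pu: H, 6 si L, 7 nin H.
The penult (syllable 6, si) is light, so stress falls on the antepenult (syllable 5, pu:).
Stress on syllable 5: drab.si.li.ba:.ˈpu:.si.nin.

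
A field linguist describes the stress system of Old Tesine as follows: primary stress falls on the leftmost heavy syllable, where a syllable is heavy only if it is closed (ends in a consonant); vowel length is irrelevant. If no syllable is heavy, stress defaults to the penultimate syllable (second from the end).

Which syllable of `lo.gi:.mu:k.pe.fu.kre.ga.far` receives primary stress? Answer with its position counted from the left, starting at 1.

Weights: 1 lo L, 2 gi: L, 3 mu:k H, 4 pe L, 5 fu L, 6 kre L, 7 ga L, 8 far H.
Heavy syllables in the domain: 3, 8. The leftmost is syllable 3 (mu:k).
Primary stress: syllable 3 → lo.gi:.ˈmu:k.pe.fu.kre.ga.far.

3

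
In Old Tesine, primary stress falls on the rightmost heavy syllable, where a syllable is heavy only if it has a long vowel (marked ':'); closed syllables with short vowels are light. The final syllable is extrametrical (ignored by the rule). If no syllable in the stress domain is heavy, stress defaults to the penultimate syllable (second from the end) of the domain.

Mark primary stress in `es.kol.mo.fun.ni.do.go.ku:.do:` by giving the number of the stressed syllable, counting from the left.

The final syllable (9, do:) is extrametrical; the stress domain is syllables 1–8.
Weights: 1 es L, 2 kol L, 3 mo L, 4 fun L, 5 ni L, 6 do L, 7 go L, 8 ku: H.
Heavy syllables in the domain: 8. The rightmost is syllable 8 (ku:).
Primary stress: syllable 8 → es.kol.mo.fun.ni.do.go.ˈku:.do:.

8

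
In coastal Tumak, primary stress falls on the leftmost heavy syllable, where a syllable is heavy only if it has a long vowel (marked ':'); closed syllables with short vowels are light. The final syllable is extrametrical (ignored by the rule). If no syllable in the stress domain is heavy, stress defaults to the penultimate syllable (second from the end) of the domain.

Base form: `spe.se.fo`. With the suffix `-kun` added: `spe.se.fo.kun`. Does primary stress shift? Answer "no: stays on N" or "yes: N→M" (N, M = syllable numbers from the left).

yes: 1→2

Base `spe.se.fo` (3 syllables):
  The final syllable (3, fo) is extrametrical; the stress domain is syllables 1–2.
  Weights: 1 spe L, 2 se L.
  No heavy syllable in the domain; default to the penultimate syllable (second from the end) of the domain = syllable 1.
  → primary stress on syllable 1.
Suffixed `spe.se.fo.kun` (4 syllables):
  The final syllable (4, kun) is extrametrical; the stress domain is syllables 1–3.
  Weights: 1 spe L, 2 se L, 3 fo L.
  No heavy syllable in the domain; default to the penultimate syllable (second from the end) of the domain = syllable 2.
  → primary stress on syllable 2.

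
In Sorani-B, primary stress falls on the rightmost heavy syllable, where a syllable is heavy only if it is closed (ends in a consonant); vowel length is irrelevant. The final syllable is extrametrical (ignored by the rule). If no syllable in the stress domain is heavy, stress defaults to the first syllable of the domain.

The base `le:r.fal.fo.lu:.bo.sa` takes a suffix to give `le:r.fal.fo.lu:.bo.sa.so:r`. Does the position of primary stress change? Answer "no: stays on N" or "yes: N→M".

no: stays on 2

Base `le:r.fal.fo.lu:.bo.sa` (6 syllables):
  The final syllable (6, sa) is extrametrical; the stress domain is syllables 1–5.
  Weights: 1 le:r H, 2 fal H, 3 fo L, 4 lu: L, 5 bo L.
  Heavy syllables in the domain: 1, 2. The rightmost is syllable 2 (fal).
  → primary stress on syllable 2.
Suffixed `le:r.fal.fo.lu:.bo.sa.so:r` (7 syllables):
  The final syllable (7, so:r) is extrametrical; the stress domain is syllables 1–6.
  Weights: 1 le:r H, 2 fal H, 3 fo L, 4 lu: L, 5 bo L, 6 sa L.
  Heavy syllables in the domain: 1, 2. The rightmost is syllable 2 (fal).
  → primary stress on syllable 2.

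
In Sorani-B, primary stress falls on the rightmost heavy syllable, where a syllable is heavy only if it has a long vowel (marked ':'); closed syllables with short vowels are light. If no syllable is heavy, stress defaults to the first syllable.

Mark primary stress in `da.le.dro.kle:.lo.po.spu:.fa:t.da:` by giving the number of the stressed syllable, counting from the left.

Weights: 1 da L, 2 le L, 3 dro L, 4 kle: H, 5 lo L, 6 po L, 7 spu: H, 8 fa:t H, 9 da: H.
Heavy syllables in the domain: 4, 7, 8, 9. The rightmost is syllable 9 (da:).
Primary stress: syllable 9 → da.le.dro.kle:.lo.po.spu:.fa:t.ˈda:.

9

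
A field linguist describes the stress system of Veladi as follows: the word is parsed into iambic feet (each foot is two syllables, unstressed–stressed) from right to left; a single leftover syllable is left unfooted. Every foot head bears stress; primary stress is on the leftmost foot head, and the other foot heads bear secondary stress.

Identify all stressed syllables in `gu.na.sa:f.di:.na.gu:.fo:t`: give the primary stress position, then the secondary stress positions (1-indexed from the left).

primary 3, secondary 5, 7

Parse right to left into iambic (σˈσ) feet: gu (na.ˈsa:f) (di:.ˈna) (gu:.ˈfo:t). Syllable 1 is left unfooted.
Foot heads (stressed positions): 3, 5, 7.
End Rule Leftmost: primary stress on the leftmost head = syllable 3.
Secondary stress on 5, 7: gu.na.ˈsa:f.di:.ˌna.gu:.ˌfo:t.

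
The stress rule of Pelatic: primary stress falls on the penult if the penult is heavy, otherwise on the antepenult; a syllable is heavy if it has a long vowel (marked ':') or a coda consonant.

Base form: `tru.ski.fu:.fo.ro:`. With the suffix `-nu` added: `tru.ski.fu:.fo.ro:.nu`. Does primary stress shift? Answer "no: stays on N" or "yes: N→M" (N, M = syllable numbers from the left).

yes: 3→5

Base `tru.ski.fu:.fo.ro:` (5 syllables):
  Weights: 3 fu: H, 4 fo L, 5 ro: H.
  The penult (syllable 4, fo) is light, so stress falls on the antepenult (syllable 3, fu:).
  → primary stress on syllable 3.
Suffixed `tru.ski.fu:.fo.ro:.nu` (6 syllables):
  Weights: 4 fo L, 5 ro: H, 6 nu L.
  The penult (syllable 5, ro:) is heavy, so it takes stress.
  → primary stress on syllable 5.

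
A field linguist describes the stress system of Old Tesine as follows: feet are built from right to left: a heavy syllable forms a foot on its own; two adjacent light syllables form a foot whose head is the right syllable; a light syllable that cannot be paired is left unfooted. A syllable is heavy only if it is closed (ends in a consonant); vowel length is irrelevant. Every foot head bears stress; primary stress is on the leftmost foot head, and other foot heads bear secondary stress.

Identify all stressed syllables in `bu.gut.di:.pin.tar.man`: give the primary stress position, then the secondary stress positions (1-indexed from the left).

primary 2, secondary 4, 5, 6

Weights: 1 bu L, 2 gut H, 3 di: L, 4 pin H, 5 tar H, 6 man H.
Parse right to left (heavy = foot alone; LL = one foot; stranded L unfooted): bu (ˈgut) di: (ˈpin) (ˈtar) (ˈman).
Foot heads: 2, 4, 5, 6.
Primary stress on the leftmost head = syllable 2.
Secondary stress on 4, 5, 6: bu.ˈgut.di:.ˌpin.ˌtar.ˌman.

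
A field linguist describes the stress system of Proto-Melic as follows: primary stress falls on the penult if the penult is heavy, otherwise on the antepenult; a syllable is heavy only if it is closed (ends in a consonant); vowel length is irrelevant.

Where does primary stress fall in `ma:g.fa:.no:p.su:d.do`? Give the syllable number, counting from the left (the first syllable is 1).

Weights: 3 no:p H, 4 su:d H, 5 do L.
The penult (syllable 4, su:d) is heavy, so it takes stress.
Primary stress: syllable 4 → ma:g.fa:.no:p.ˈsu:d.do.

4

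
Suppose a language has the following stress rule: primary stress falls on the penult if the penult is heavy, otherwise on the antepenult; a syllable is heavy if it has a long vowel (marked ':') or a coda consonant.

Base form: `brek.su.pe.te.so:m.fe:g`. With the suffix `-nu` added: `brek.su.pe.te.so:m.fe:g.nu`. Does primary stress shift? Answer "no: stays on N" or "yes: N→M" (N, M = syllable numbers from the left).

yes: 5→6

Base `brek.su.pe.te.so:m.fe:g` (6 syllables):
  Weights: 4 te L, 5 so:m H, 6 fe:g H.
  The penult (syllable 5, so:m) is heavy, so it takes stress.
  → primary stress on syllable 5.
Suffixed `brek.su.pe.te.so:m.fe:g.nu` (7 syllables):
  Weights: 5 so:m H, 6 fe:g H, 7 nu L.
  The penult (syllable 6, fe:g) is heavy, so it takes stress.
  → primary stress on syllable 6.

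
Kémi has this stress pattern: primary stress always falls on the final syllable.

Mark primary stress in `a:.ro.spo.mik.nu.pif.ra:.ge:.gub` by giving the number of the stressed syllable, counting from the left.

9

The word has 9 syllables; the final syllable is syllable 9 (gub).
Primary stress: syllable 9 → a:.ro.spo.mik.nu.pif.ra:.ge:.ˈgub.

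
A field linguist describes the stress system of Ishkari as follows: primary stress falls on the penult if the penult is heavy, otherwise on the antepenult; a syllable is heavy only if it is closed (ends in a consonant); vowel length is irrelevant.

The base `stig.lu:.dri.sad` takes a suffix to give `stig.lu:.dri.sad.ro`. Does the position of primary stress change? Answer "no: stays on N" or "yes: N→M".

Base `stig.lu:.dri.sad` (4 syllables):
  Weights: 2 lu: L, 3 dri L, 4 sad H.
  The penult (syllable 3, dri) is light, so stress falls on the antepenult (syllable 2, lu:).
  → primary stress on syllable 2.
Suffixed `stig.lu:.dri.sad.ro` (5 syllables):
  Weights: 3 dri L, 4 sad H, 5 ro L.
  The penult (syllable 4, sad) is heavy, so it takes stress.
  → primary stress on syllable 4.

yes: 2→4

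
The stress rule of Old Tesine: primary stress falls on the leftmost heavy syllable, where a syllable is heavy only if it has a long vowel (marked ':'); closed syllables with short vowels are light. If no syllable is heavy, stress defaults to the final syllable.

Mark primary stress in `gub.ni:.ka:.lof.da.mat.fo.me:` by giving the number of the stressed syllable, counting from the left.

Weights: 1 gub L, 2 ni: H, 3 ka: H, 4 lof L, 5 da L, 6 mat L, 7 fo L, 8 me: H.
Heavy syllables in the domain: 2, 3, 8. The leftmost is syllable 2 (ni:).
Primary stress: syllable 2 → gub.ˈni:.ka:.lof.da.mat.fo.me:.

2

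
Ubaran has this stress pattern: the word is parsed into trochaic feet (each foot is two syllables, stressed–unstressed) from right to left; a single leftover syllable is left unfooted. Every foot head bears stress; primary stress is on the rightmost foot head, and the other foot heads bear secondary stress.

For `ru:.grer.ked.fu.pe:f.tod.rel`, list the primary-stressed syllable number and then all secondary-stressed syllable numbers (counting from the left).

primary 6, secondary 2, 4

Parse right to left into trochaic (ˈσσ) feet: ru: (ˈgrer.ked) (ˈfu.pe:f) (ˈtod.rel). Syllable 1 is left unfooted.
Foot heads (stressed positions): 2, 4, 6.
End Rule Rightmost: primary stress on the rightmost head = syllable 6.
Secondary stress on 2, 4: ru:.ˌgrer.ked.ˌfu.pe:f.ˈtod.rel.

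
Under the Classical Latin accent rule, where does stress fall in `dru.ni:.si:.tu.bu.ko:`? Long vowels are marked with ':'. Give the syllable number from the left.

Classical Latin: stress the penult if heavy (long vowel or closed), else the antepenult.
Weights: 4 tu L, 5 bu L, 6 ko: H.
The penult (syllable 5, bu) is light, so stress falls on the antepenult (syllable 4, tu).
Stress on syllable 4: dru.ni:.si:.ˈtu.bu.ko:.

4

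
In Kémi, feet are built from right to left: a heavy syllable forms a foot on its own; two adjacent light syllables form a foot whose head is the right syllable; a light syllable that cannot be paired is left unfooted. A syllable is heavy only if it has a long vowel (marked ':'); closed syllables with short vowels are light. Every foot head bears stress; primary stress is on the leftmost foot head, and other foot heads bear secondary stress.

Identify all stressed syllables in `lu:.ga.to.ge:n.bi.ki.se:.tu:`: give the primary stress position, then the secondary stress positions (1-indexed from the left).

primary 1, secondary 3, 4, 6, 7, 8

Weights: 1 lu: H, 2 ga L, 3 to L, 4 ge:n H, 5 bi L, 6 ki L, 7 se: H, 8 tu: H.
Parse right to left (heavy = foot alone; LL = one foot; stranded L unfooted): (ˈlu:) (ga.ˈto) (ˈge:n) (bi.ˈki) (ˈse:) (ˈtu:).
Foot heads: 1, 3, 4, 6, 7, 8.
Primary stress on the leftmost head = syllable 1.
Secondary stress on 3, 4, 6, 7, 8: ˈlu:.ga.ˌto.ˌge:n.bi.ˌki.ˌse:.ˌtu:.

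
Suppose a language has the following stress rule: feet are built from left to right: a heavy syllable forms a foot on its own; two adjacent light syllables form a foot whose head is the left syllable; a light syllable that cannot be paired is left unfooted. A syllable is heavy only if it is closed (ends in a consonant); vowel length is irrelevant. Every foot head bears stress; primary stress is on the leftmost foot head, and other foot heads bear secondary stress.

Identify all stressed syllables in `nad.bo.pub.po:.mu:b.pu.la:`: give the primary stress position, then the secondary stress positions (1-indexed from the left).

Weights: 1 nad H, 2 bo L, 3 pub H, 4 po: L, 5 mu:b H, 6 pu L, 7 la: L.
Parse left to right (heavy = foot alone; LL = one foot; stranded L unfooted): (ˈnad) bo (ˈpub) po: (ˈmu:b) (ˈpu.la:).
Foot heads: 1, 3, 5, 6.
Primary stress on the leftmost head = syllable 1.
Secondary stress on 3, 5, 6: ˈnad.bo.ˌpub.po:.ˌmu:b.ˌpu.la:.

primary 1, secondary 3, 5, 6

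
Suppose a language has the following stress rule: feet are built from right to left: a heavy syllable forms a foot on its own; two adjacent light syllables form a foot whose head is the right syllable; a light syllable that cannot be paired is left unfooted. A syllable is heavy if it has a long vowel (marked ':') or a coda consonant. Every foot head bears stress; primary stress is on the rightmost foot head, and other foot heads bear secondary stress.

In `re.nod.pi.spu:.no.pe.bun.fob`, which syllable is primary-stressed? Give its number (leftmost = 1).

8

Weights: 1 re L, 2 nod H, 3 pi L, 4 spu: H, 5 no L, 6 pe L, 7 bun H, 8 fob H.
Parse right to left (heavy = foot alone; LL = one foot; stranded L unfooted): re (ˈnod) pi (ˈspu:) (no.ˈpe) (ˈbun) (ˈfob).
Foot heads: 2, 4, 6, 7, 8.
Primary stress on the rightmost head = syllable 8.
Primary stress: syllable 8 → re.nod.pi.spu:.no.pe.bun.ˈfob.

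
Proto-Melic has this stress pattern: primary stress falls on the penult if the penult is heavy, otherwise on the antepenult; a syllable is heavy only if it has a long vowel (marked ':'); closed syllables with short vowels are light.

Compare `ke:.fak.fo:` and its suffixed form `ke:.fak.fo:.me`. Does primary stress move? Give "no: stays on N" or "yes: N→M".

Base `ke:.fak.fo:` (3 syllables):
  Weights: 1 ke: H, 2 fak L, 3 fo: H.
  The penult (syllable 2, fak) is light, so stress falls on the antepenult (syllable 1, ke:).
  → primary stress on syllable 1.
Suffixed `ke:.fak.fo:.me` (4 syllables):
  Weights: 2 fak L, 3 fo: H, 4 me L.
  The penult (syllable 3, fo:) is heavy, so it takes stress.
  → primary stress on syllable 3.

yes: 1→3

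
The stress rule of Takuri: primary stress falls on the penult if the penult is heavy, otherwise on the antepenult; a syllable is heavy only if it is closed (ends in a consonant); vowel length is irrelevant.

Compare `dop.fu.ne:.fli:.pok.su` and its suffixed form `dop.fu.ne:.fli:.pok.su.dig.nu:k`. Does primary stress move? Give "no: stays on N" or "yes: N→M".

yes: 5→7

Base `dop.fu.ne:.fli:.pok.su` (6 syllables):
  Weights: 4 fli: L, 5 pok H, 6 su L.
  The penult (syllable 5, pok) is heavy, so it takes stress.
  → primary stress on syllable 5.
Suffixed `dop.fu.ne:.fli:.pok.su.dig.nu:k` (8 syllables):
  Weights: 6 su L, 7 dig H, 8 nu:k H.
  The penult (syllable 7, dig) is heavy, so it takes stress.
  → primary stress on syllable 7.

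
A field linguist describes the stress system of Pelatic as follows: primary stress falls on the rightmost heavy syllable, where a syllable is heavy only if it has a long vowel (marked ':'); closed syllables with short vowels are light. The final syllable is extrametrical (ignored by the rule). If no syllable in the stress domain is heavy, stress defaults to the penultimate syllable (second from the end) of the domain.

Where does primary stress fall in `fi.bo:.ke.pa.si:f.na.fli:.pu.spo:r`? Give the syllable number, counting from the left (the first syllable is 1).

7

The final syllable (9, spo:r) is extrametrical; the stress domain is syllables 1–8.
Weights: 1 fi L, 2 bo: H, 3 ke L, 4 pa L, 5 si:f H, 6 na L, 7 fli: H, 8 pu L.
Heavy syllables in the domain: 2, 5, 7. The rightmost is syllable 7 (fli:).
Primary stress: syllable 7 → fi.bo:.ke.pa.si:f.na.ˈfli:.pu.spo:r.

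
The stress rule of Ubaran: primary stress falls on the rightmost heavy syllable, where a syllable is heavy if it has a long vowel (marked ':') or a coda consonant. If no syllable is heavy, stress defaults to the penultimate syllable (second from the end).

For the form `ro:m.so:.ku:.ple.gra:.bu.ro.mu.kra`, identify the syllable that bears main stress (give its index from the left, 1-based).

5

Weights: 1 ro:m H, 2 so: H, 3 ku: H, 4 ple L, 5 gra: H, 6 bu L, 7 ro L, 8 mu L, 9 kra L.
Heavy syllables in the domain: 1, 2, 3, 5. The rightmost is syllable 5 (gra:).
Primary stress: syllable 5 → ro:m.so:.ku:.ple.ˈgra:.bu.ro.mu.kra.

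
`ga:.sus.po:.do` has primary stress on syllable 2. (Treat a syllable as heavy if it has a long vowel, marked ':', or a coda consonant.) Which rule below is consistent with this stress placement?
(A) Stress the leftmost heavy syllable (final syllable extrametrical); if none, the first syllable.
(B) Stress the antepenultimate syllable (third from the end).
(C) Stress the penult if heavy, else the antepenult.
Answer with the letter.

B

Rule A → syllable 1 (observed: 2).
Rule B → syllable 2 ✓.
Rule C → syllable 3 (observed: 2).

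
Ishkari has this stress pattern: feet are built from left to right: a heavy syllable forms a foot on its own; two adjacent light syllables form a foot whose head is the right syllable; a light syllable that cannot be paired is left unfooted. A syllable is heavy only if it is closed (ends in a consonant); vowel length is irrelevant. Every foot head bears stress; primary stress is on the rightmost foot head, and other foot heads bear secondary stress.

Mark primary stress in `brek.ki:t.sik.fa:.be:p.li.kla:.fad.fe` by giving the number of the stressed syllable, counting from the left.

8

Weights: 1 brek H, 2 ki:t H, 3 sik H, 4 fa: L, 5 be:p H, 6 li L, 7 kla: L, 8 fad H, 9 fe L.
Parse left to right (heavy = foot alone; LL = one foot; stranded L unfooted): (ˈbrek) (ˈki:t) (ˈsik) fa: (ˈbe:p) (li.ˈkla:) (ˈfad) fe.
Foot heads: 1, 2, 3, 5, 7, 8.
Primary stress on the rightmost head = syllable 8.
Primary stress: syllable 8 → brek.ki:t.sik.fa:.be:p.li.kla:.ˈfad.fe.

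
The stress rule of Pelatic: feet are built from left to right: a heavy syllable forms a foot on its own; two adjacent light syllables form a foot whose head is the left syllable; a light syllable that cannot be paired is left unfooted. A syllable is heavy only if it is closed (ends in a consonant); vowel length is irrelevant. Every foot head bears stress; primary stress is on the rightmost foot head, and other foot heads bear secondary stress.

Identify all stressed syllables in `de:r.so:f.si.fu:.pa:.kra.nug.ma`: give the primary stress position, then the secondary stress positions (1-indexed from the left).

primary 7, secondary 1, 2, 3, 5

Weights: 1 de:r H, 2 so:f H, 3 si L, 4 fu: L, 5 pa: L, 6 kra L, 7 nug H, 8 ma L.
Parse left to right (heavy = foot alone; LL = one foot; stranded L unfooted): (ˈde:r) (ˈso:f) (ˈsi.fu:) (ˈpa:.kra) (ˈnug) ma.
Foot heads: 1, 2, 3, 5, 7.
Primary stress on the rightmost head = syllable 7.
Secondary stress on 1, 2, 3, 5: ˌde:r.ˌso:f.ˌsi.fu:.ˌpa:.kra.ˈnug.ma.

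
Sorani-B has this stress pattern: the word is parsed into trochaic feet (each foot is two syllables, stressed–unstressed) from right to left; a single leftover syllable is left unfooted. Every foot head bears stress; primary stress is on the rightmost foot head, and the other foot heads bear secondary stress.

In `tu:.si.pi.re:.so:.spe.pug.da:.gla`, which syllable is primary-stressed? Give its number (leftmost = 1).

8

Parse right to left into trochaic (ˈσσ) feet: tu: (ˈsi.pi) (ˈre:.so:) (ˈspe.pug) (ˈda:.gla). Syllable 1 is left unfooted.
Foot heads (stressed positions): 2, 4, 6, 8.
End Rule Rightmost: primary stress on the rightmost head = syllable 8.
Primary stress: syllable 8 → tu:.si.pi.re:.so:.spe.pug.ˈda:.gla.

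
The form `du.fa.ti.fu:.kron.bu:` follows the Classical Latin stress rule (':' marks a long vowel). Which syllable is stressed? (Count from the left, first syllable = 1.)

5

Classical Latin: stress the penult if heavy (long vowel or closed), else the antepenult.
Weights: 4 fu: H, 5 kron H, 6 bu: H.
The penult (syllable 5, kron) is heavy, so it takes stress.
Stress on syllable 5: du.fa.ti.fu:.ˈkron.bu:.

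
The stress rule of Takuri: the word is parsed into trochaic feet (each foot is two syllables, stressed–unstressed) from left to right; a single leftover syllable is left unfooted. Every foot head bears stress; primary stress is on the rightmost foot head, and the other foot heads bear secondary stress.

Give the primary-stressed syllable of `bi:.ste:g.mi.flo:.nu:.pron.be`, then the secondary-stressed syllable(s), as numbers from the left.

primary 5, secondary 1, 3

Parse left to right into trochaic (ˈσσ) feet: (ˈbi:.ste:g) (ˈmi.flo:) (ˈnu:.pron) be. Syllable 7 is left unfooted.
Foot heads (stressed positions): 1, 3, 5.
End Rule Rightmost: primary stress on the rightmost head = syllable 5.
Secondary stress on 1, 3: ˌbi:.ste:g.ˌmi.flo:.ˈnu:.pron.be.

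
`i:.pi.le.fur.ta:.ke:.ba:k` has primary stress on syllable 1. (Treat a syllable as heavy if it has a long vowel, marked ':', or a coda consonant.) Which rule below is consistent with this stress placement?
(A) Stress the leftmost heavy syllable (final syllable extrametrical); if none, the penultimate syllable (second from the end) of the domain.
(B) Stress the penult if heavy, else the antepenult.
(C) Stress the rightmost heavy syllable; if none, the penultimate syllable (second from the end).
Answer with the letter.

Rule A → syllable 1 ✓.
Rule B → syllable 6 (observed: 1).
Rule C → syllable 7 (observed: 1).

A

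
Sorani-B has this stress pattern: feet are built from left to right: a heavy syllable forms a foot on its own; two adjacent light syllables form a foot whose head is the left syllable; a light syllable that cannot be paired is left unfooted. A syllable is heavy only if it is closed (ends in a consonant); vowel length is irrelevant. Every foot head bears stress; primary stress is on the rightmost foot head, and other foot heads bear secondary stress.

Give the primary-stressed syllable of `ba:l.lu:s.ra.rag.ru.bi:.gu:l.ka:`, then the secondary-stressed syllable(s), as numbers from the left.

primary 7, secondary 1, 2, 4, 5

Weights: 1 ba:l H, 2 lu:s H, 3 ra L, 4 rag H, 5 ru L, 6 bi: L, 7 gu:l H, 8 ka: L.
Parse left to right (heavy = foot alone; LL = one foot; stranded L unfooted): (ˈba:l) (ˈlu:s) ra (ˈrag) (ˈru.bi:) (ˈgu:l) ka:.
Foot heads: 1, 2, 4, 5, 7.
Primary stress on the rightmost head = syllable 7.
Secondary stress on 1, 2, 4, 5: ˌba:l.ˌlu:s.ra.ˌrag.ˌru.bi:.ˈgu:l.ka:.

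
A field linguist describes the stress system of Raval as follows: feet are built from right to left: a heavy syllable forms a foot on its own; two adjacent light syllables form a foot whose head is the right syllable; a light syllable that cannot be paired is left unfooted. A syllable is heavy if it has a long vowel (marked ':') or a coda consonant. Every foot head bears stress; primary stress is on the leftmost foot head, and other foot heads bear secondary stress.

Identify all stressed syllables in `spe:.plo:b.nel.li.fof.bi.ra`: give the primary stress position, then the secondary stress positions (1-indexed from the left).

primary 1, secondary 2, 3, 5, 7

Weights: 1 spe: H, 2 plo:b H, 3 nel H, 4 li L, 5 fof H, 6 bi L, 7 ra L.
Parse right to left (heavy = foot alone; LL = one foot; stranded L unfooted): (ˈspe:) (ˈplo:b) (ˈnel) li (ˈfof) (bi.ˈra).
Foot heads: 1, 2, 3, 5, 7.
Primary stress on the leftmost head = syllable 1.
Secondary stress on 2, 3, 5, 7: ˈspe:.ˌplo:b.ˌnel.li.ˌfof.bi.ˌra.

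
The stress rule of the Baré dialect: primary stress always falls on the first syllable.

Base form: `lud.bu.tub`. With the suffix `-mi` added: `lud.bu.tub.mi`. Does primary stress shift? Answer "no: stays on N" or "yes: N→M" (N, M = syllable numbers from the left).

Base `lud.bu.tub` (3 syllables):
  The word has 3 syllables; the first syllable is syllable 1 (lud).
  → primary stress on syllable 1.
Suffixed `lud.bu.tub.mi` (4 syllables):
  The word has 4 syllables; the first syllable is syllable 1 (lud).
  → primary stress on syllable 1.

no: stays on 1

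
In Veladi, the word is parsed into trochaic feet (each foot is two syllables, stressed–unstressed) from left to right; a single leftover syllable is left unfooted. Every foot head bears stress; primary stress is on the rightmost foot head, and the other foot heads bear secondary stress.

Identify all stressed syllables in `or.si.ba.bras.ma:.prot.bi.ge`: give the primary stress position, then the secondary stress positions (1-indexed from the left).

Parse left to right into trochaic (ˈσσ) feet: (ˈor.si) (ˈba.bras) (ˈma:.prot) (ˈbi.ge).
Foot heads (stressed positions): 1, 3, 5, 7.
End Rule Rightmost: primary stress on the rightmost head = syllable 7.
Secondary stress on 1, 3, 5: ˌor.si.ˌba.bras.ˌma:.prot.ˈbi.ge.

primary 7, secondary 1, 3, 5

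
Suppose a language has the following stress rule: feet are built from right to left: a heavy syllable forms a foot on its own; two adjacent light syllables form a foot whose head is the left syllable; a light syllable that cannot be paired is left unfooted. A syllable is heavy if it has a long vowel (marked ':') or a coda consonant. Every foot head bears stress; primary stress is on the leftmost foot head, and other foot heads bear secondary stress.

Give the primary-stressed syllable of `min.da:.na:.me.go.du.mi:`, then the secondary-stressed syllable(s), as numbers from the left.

primary 1, secondary 2, 3, 5, 7

Weights: 1 min H, 2 da: H, 3 na: H, 4 me L, 5 go L, 6 du L, 7 mi: H.
Parse right to left (heavy = foot alone; LL = one foot; stranded L unfooted): (ˈmin) (ˈda:) (ˈna:) me (ˈgo.du) (ˈmi:).
Foot heads: 1, 2, 3, 5, 7.
Primary stress on the leftmost head = syllable 1.
Secondary stress on 2, 3, 5, 7: ˈmin.ˌda:.ˌna:.me.ˌgo.du.ˌmi:.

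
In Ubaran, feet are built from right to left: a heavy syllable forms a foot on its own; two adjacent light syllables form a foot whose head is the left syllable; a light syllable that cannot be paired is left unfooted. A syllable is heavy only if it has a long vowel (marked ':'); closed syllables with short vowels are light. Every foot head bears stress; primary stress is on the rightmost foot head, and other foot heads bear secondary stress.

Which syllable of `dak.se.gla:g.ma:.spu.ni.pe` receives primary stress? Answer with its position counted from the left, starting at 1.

6

Weights: 1 dak L, 2 se L, 3 gla:g H, 4 ma: H, 5 spu L, 6 ni L, 7 pe L.
Parse right to left (heavy = foot alone; LL = one foot; stranded L unfooted): (ˈdak.se) (ˈgla:g) (ˈma:) spu (ˈni.pe).
Foot heads: 1, 3, 4, 6.
Primary stress on the rightmost head = syllable 6.
Primary stress: syllable 6 → dak.se.gla:g.ma:.spu.ˈni.pe.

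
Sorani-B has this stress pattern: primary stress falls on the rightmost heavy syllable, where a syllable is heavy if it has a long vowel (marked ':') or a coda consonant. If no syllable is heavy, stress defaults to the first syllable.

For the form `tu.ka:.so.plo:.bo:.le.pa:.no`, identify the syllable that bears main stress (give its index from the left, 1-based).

Weights: 1 tu L, 2 ka: H, 3 so L, 4 plo: H, 5 bo: H, 6 le L, 7 pa: H, 8 no L.
Heavy syllables in the domain: 2, 4, 5, 7. The rightmost is syllable 7 (pa:).
Primary stress: syllable 7 → tu.ka:.so.plo:.bo:.le.ˈpa:.no.

7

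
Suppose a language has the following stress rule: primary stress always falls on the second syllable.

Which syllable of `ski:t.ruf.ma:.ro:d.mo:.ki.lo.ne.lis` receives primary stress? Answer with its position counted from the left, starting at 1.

The word has 9 syllables; the second syllable is syllable 2 (ruf).
Primary stress: syllable 2 → ski:t.ˈruf.ma:.ro:d.mo:.ki.lo.ne.lis.

2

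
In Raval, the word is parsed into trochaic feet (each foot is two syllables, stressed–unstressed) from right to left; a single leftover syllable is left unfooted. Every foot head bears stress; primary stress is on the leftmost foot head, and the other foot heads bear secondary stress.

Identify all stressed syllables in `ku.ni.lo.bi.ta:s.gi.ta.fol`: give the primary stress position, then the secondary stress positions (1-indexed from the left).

Parse right to left into trochaic (ˈσσ) feet: (ˈku.ni) (ˈlo.bi) (ˈta:s.gi) (ˈta.fol).
Foot heads (stressed positions): 1, 3, 5, 7.
End Rule Leftmost: primary stress on the leftmost head = syllable 1.
Secondary stress on 3, 5, 7: ˈku.ni.ˌlo.bi.ˌta:s.gi.ˌta.fol.

primary 1, secondary 3, 5, 7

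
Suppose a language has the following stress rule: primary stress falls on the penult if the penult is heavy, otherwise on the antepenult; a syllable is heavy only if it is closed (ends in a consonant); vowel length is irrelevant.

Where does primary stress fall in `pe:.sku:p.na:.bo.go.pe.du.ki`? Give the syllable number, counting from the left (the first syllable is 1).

Weights: 6 pe L, 7 du L, 8 ki L.
The penult (syllable 7, du) is light, so stress falls on the antepenult (syllable 6, pe).
Primary stress: syllable 6 → pe:.sku:p.na:.bo.go.ˈpe.du.ki.

6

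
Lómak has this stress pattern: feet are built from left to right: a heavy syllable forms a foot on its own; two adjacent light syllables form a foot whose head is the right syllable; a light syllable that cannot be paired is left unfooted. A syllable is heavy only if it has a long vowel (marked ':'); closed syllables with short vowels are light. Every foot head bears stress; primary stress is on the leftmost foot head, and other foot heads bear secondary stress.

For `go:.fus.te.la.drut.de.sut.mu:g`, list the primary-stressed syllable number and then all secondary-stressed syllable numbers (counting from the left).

primary 1, secondary 3, 5, 7, 8

Weights: 1 go: H, 2 fus L, 3 te L, 4 la L, 5 drut L, 6 de L, 7 sut L, 8 mu:g H.
Parse left to right (heavy = foot alone; LL = one foot; stranded L unfooted): (ˈgo:) (fus.ˈte) (la.ˈdrut) (de.ˈsut) (ˈmu:g).
Foot heads: 1, 3, 5, 7, 8.
Primary stress on the leftmost head = syllable 1.
Secondary stress on 3, 5, 7, 8: ˈgo:.fus.ˌte.la.ˌdrut.de.ˌsut.ˌmu:g.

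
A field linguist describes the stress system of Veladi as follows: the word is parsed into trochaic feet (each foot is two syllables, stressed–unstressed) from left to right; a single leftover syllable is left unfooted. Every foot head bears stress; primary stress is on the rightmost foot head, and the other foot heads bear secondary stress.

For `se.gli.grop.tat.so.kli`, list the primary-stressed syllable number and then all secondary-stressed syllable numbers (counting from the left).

primary 5, secondary 1, 3

Parse left to right into trochaic (ˈσσ) feet: (ˈse.gli) (ˈgrop.tat) (ˈso.kli).
Foot heads (stressed positions): 1, 3, 5.
End Rule Rightmost: primary stress on the rightmost head = syllable 5.
Secondary stress on 1, 3: ˌse.gli.ˌgrop.tat.ˈso.kli.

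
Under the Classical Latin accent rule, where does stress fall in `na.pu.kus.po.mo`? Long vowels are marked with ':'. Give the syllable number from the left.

Classical Latin: stress the penult if heavy (long vowel or closed), else the antepenult.
Weights: 3 kus H, 4 po L, 5 mo L.
The penult (syllable 4, po) is light, so stress falls on the antepenult (syllable 3, kus).
Stress on syllable 3: na.pu.ˈkus.po.mo.

3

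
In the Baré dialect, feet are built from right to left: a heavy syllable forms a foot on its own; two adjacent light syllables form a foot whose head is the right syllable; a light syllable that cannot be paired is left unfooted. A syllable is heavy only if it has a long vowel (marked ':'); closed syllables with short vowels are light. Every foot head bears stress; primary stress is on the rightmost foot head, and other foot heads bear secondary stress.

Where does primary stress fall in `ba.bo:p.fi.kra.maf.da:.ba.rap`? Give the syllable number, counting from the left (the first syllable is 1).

Weights: 1 ba L, 2 bo:p H, 3 fi L, 4 kra L, 5 maf L, 6 da: H, 7 ba L, 8 rap L.
Parse right to left (heavy = foot alone; LL = one foot; stranded L unfooted): ba (ˈbo:p) fi (kra.ˈmaf) (ˈda:) (ba.ˈrap).
Foot heads: 2, 5, 6, 8.
Primary stress on the rightmost head = syllable 8.
Primary stress: syllable 8 → ba.bo:p.fi.kra.maf.da:.ba.ˈrap.

8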